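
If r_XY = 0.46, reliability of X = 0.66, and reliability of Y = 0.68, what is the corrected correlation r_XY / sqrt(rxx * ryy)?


r_corrected = rxy / sqrt(rxx * ryy)
= 0.46 / sqrt(0.66 * 0.68)
= 0.46 / sqrt(0.4488)
= 0.46 / 0.669925
r_corrected = 0.6866

0.6866


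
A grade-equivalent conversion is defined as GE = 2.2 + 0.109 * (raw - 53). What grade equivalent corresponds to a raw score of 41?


raw - median = 41 - 53 = -12
slope * diff = 0.109 * -12 = -1.308
GE = 2.2 + -1.308
GE = 0.892

0.892


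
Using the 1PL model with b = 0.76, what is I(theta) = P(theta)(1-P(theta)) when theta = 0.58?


P = 1/(1+exp(-(0.58-0.76))) = 0.4551
I = P*(1-P) = 0.4551 * 0.5449
I = 0.248

0.248


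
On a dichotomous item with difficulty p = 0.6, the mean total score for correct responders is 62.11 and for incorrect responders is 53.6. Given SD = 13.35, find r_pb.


q = 1 - p = 0.4
rpb = ((M1 - M0) / SD) * sqrt(p * q)
rpb = ((62.11 - 53.6) / 13.35) * sqrt(0.6 * 0.4)
rpb = 0.3123

0.3123


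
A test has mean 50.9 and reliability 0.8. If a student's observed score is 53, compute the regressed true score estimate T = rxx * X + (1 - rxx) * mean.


T_est = rxx * X + (1 - rxx) * mean
T_est = 0.8 * 53 + 0.2 * 50.9
T_est = 42.4 + 10.18
T_est = 52.58

52.58


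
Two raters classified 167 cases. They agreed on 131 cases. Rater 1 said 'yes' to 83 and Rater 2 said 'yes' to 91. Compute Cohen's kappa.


P_o = 131/167 = 0.784431
P_e = (83*91 + 84*76) / 27889 = 0.499731
kappa = (P_o - P_e) / (1 - P_e)
kappa = (0.784431 - 0.499731) / (1 - 0.499731)
kappa = 0.5691

0.5691


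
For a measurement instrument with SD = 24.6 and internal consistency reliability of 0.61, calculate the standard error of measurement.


SEM = SD * sqrt(1 - rxx)
SEM = 24.6 * sqrt(1 - 0.61)
SEM = 24.6 * sqrt(0.39) = 24.6 * 0.6245
SEM = 15.3627

15.3627


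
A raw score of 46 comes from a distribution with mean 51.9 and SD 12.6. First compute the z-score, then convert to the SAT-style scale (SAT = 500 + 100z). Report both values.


z = (X - mean) / SD = (46 - 51.9) / 12.6
z = -5.9 / 12.6
z = -0.4683
SAT-scale = SAT = 500 + 100z
Carry z at full precision (z = -5.9 / 12.6) into the conversion:
SAT-scale = 500 + 100 * (-5.9 / 12.6) = 500 + -590 / 12.6
SAT-scale = 500 + -46.8254
SAT-scale = 453.1746

453.1746


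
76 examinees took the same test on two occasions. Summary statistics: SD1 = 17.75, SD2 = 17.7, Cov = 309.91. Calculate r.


r = cov(X,Y) / (SD_X * SD_Y)
r = 309.91 / (17.75 * 17.7)
r = 309.91 / 314.175
r = 0.9864

0.9864


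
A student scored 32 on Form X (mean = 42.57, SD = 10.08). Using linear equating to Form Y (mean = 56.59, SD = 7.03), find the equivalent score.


slope = SD_Y / SD_X = 7.03 / 10.08 ~ 0.6974
intercept = mean_Y - slope * mean_X = 56.59 - (7.03 / 10.08) * 42.57 ~ 26.9008
Y = slope * X + intercept. To avoid rounding drift from the rounded slope/intercept, evaluate the equivalent form Y = mean_Y + SD_Y * (X - mean_X) / SD_X at full precision:
Y = 56.59 + 7.03 * (32 - 42.57) / 10.08
Y = 56.59 - 7.03 * 10.57 / 10.08
Y = 56.59 - 74.3071 / 10.08
Y = 56.59 - 7.3717
Y = 49.2183

49.2183


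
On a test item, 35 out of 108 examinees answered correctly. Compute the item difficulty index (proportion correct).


Item difficulty p = number correct / total examinees
p = 35 / 108
p = 0.3241

0.3241


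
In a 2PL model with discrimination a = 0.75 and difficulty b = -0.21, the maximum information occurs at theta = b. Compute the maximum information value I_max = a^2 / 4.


For 2PL, max info at theta = b = -0.21
I_max = a^2 / 4 = 0.75^2 / 4
= 0.5625 / 4
I_max = 0.1406

0.1406


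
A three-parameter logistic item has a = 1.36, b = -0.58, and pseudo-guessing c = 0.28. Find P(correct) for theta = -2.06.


logit = 1.36*(-2.06 - -0.58) = -2.0128
P* = 1/(1 + exp(--2.0128)) = 0.1179
P = 0.28 + (1 - 0.28) * 0.1179
P = 0.3649

0.3649


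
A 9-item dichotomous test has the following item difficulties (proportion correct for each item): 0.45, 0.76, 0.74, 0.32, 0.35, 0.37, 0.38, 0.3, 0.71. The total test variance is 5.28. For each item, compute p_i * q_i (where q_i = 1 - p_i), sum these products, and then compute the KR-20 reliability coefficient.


For each item, compute p_i * q_i:
  Item 1: 0.45 * 0.55 = 0.2475
  Item 2: 0.76 * 0.24 = 0.1824
  Item 3: 0.74 * 0.26 = 0.1924
  Item 4: 0.32 * 0.68 = 0.2176
  Item 5: 0.35 * 0.65 = 0.2275
  Item 6: 0.37 * 0.63 = 0.2331
  Item 7: 0.38 * 0.62 = 0.2356
  Item 8: 0.3 * 0.7 = 0.21
  Item 9: 0.71 * 0.29 = 0.2059
Sum(p_i * q_i) = 0.2475 + 0.1824 + 0.1924 + 0.2176 + 0.2275 + 0.2331 + 0.2356 + 0.21 + 0.2059 = 1.952
KR-20 = (k/(k-1)) * (1 - Sum(p_i*q_i) / Var_total)
= (9/8) * (1 - 1.952/5.28)
= 1.125 * 0.6303
KR-20 = 0.7091

0.7091


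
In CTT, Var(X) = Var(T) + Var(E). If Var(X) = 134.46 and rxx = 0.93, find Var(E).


var_true = rxx * var_obs = 0.93 * 134.46 = 125.0478
var_error = var_obs - var_true
var_error = 134.46 - 125.0478
var_error = 9.4122

9.4122


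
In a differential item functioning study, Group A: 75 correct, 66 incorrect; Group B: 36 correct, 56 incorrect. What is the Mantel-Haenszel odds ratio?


Odds_A = 75/66 = 1.1364
Odds_B = 36/56 = 0.6429
OR = Odds_A / Odds_B = 1.1364 / 0.6429
Exactly, OR = (75 * 56) / (66 * 36) = 4200 / 2376
OR = 1.7677

1.7677


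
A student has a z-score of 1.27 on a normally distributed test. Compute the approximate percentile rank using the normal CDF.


CDF(z) = 0.5 * (1 + erf(z/sqrt(2)))
erf(0.898) = 0.7959
CDF = 0.898
Percentile rank = 0.898 * 100 = 89.8

89.8


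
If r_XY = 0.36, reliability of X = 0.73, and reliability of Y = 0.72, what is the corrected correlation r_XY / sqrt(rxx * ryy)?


r_corrected = rxy / sqrt(rxx * ryy)
= 0.36 / sqrt(0.73 * 0.72)
= 0.36 / sqrt(0.5256)
= 0.36 / 0.724983
r_corrected = 0.4966

0.4966


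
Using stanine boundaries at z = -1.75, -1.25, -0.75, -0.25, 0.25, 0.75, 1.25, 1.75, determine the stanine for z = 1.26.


Stanine boundaries: [-1.75, -1.25, -0.75, -0.25, 0.25, 0.75, 1.25, 1.75]
z = 1.26
Check each boundary:
  z >= -1.75 -> could be stanine 2
  z >= -1.25 -> could be stanine 3
  z >= -0.75 -> could be stanine 4
  z >= -0.25 -> could be stanine 5
  z >= 0.25 -> could be stanine 6
  z >= 0.75 -> could be stanine 7
  z >= 1.25 -> could be stanine 8
  z < 1.75
Highest qualifying boundary gives stanine = 8

8


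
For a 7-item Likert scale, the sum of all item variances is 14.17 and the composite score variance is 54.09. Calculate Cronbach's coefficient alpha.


alpha = (k/(k-1)) * (1 - sum(si^2)/s_total^2)
= (7/6) * (1 - 14.17/54.09)
alpha = 0.861

0.861


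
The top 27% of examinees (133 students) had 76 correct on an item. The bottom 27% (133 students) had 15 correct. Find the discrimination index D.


p_upper = 76/133 = 0.5714
p_lower = 15/133 = 0.1128
D = 0.5714 - 0.1128 = 0.4586

0.4586


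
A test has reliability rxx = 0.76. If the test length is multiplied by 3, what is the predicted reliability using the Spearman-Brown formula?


r_new = (n * rxx) / (1 + (n-1) * rxx)
r_new = (3 * 0.76) / (1 + 2 * 0.76)
r_new = 2.28 / 2.52
r_new = 0.9048

0.9048


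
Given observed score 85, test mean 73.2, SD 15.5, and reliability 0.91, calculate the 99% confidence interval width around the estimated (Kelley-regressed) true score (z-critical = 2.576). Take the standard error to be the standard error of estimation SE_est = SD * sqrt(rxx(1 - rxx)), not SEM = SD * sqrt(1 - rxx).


True score estimate = 0.91*85 + 0.09*73.2 = 83.938
SE_est = SD * sqrt(rxx * (1 - rxx)) = 15.5 * sqrt(0.91 * 0.09) = 15.5 * sqrt(0.0819) = 4.435817
CI = T_est +/- z * SE_est, so width = 2 * z * SE_est = 2 * 2.576 * 4.435817
Width = 22.8533

22.8533


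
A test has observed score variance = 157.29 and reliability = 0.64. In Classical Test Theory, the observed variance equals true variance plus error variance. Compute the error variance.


var_true = rxx * var_obs = 0.64 * 157.29 = 100.6656
var_error = var_obs - var_true
var_error = 157.29 - 100.6656
var_error = 56.6244

56.6244


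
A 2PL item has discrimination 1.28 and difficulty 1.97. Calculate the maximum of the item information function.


For 2PL, max info at theta = b = 1.97
I_max = a^2 / 4 = 1.28^2 / 4
= 1.6384 / 4
I_max = 0.4096

0.4096


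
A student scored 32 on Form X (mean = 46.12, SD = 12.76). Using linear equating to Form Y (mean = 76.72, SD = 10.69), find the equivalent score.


slope = SD_Y / SD_X = 10.69 / 12.76 ~ 0.8378
intercept = mean_Y - slope * mean_X = 76.72 - (10.69 / 12.76) * 46.12 ~ 38.0818
Y = slope * X + intercept. To avoid rounding drift from the rounded slope/intercept, evaluate the equivalent form Y = mean_Y + SD_Y * (X - mean_X) / SD_X at full precision:
Y = 76.72 + 10.69 * (32 - 46.12) / 12.76
Y = 76.72 - 10.69 * 14.12 / 12.76
Y = 76.72 - 150.9428 / 12.76
Y = 76.72 - 11.8294
Y = 64.8906

64.8906


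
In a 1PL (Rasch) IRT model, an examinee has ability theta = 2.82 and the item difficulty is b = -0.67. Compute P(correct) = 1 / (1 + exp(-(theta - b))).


theta - b = 2.82 - -0.67 = 3.49
exp(-(theta - b)) = exp(-3.49) = 0.0305
P = 1 / (1 + 0.0305)
P = 0.9704

0.9704


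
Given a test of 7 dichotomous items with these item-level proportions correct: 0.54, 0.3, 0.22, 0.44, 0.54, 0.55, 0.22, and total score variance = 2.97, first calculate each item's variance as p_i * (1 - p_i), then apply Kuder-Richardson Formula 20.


For each item, compute p_i * q_i:
  Item 1: 0.54 * 0.46 = 0.2484
  Item 2: 0.3 * 0.7 = 0.21
  Item 3: 0.22 * 0.78 = 0.1716
  Item 4: 0.44 * 0.56 = 0.2464
  Item 5: 0.54 * 0.46 = 0.2484
  Item 6: 0.55 * 0.45 = 0.2475
  Item 7: 0.22 * 0.78 = 0.1716
Sum(p_i * q_i) = 0.2484 + 0.21 + 0.1716 + 0.2464 + 0.2484 + 0.2475 + 0.1716 = 1.5439
KR-20 = (k/(k-1)) * (1 - Sum(p_i*q_i) / Var_total)
= (7/6) * (1 - 1.5439/2.97)
= 1.1667 * 0.4802
KR-20 = 0.5602

0.5602


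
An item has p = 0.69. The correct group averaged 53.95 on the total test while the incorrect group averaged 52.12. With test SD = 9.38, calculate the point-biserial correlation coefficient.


q = 1 - p = 0.31
rpb = ((M1 - M0) / SD) * sqrt(p * q)
rpb = ((53.95 - 52.12) / 9.38) * sqrt(0.69 * 0.31)
rpb = 0.0902

0.0902


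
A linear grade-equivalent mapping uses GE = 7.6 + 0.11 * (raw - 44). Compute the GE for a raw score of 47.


raw - median = 47 - 44 = 3
slope * diff = 0.11 * 3 = 0.33
GE = 7.6 + 0.33
GE = 7.93

7.93


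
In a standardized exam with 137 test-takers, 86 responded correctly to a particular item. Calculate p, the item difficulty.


Item difficulty p = number correct / total examinees
p = 86 / 137
p = 0.6277

0.6277


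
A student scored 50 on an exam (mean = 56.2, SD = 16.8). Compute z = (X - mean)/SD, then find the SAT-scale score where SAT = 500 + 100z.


z = (X - mean) / SD = (50 - 56.2) / 16.8
z = -6.2 / 16.8
z = -0.369
SAT-scale = SAT = 500 + 100z
Carry z at full precision (z = -6.2 / 16.8) into the conversion:
SAT-scale = 500 + 100 * (-6.2 / 16.8) = 500 + -620 / 16.8
SAT-scale = 500 + -36.9048
SAT-scale = 463.0952

463.0952


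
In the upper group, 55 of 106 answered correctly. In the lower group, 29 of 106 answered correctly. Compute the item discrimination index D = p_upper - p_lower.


p_upper = 55/106 = 0.5189
p_lower = 29/106 = 0.2736
D = 0.5189 - 0.2736 = 0.2453

0.2453


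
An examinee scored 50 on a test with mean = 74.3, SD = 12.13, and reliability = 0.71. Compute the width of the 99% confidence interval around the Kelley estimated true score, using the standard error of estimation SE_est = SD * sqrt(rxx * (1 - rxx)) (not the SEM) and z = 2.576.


True score estimate = 0.71*50 + 0.29*74.3 = 57.047
SE_est = SD * sqrt(rxx * (1 - rxx)) = 12.13 * sqrt(0.71 * 0.29) = 12.13 * sqrt(0.2059) = 5.504134
CI = T_est +/- z * SE_est, so width = 2 * z * SE_est = 2 * 2.576 * 5.504134
Width = 28.3573

28.3573


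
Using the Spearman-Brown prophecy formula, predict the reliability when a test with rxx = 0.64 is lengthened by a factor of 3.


r_new = (n * rxx) / (1 + (n-1) * rxx)
r_new = (3 * 0.64) / (1 + 2 * 0.64)
r_new = 1.92 / 2.28
r_new = 0.8421

0.8421


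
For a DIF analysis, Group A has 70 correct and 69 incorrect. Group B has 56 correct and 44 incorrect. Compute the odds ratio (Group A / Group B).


Odds_A = 70/69 = 1.0145
Odds_B = 56/44 = 1.2727
OR = Odds_A / Odds_B = 1.0145 / 1.2727
Exactly, OR = (70 * 44) / (69 * 56) = 3080 / 3864
OR = 0.7971

0.7971


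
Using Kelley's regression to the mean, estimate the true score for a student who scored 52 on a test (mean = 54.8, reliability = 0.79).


T_est = rxx * X + (1 - rxx) * mean
T_est = 0.79 * 52 + 0.21 * 54.8
T_est = 41.08 + 11.508
T_est = 52.588

52.588


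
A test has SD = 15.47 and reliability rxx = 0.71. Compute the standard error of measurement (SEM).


SEM = SD * sqrt(1 - rxx)
SEM = 15.47 * sqrt(1 - 0.71)
SEM = 15.47 * sqrt(0.29) = 15.47 * 0.538516
SEM = 8.3308

8.3308


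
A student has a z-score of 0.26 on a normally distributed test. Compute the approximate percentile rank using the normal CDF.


CDF(z) = 0.5 * (1 + erf(z/sqrt(2)))
erf(0.1838) = 0.2051
CDF = 0.6026
Percentile rank = 0.6026 * 100 = 60.26

60.26


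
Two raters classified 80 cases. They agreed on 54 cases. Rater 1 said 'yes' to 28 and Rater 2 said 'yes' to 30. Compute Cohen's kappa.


P_o = 54/80 = 0.675
P_e = (28*30 + 52*50) / 6400 = 0.5375
kappa = (P_o - P_e) / (1 - P_e)
kappa = (0.675 - 0.5375) / (1 - 0.5375)
kappa = 0.2973

0.2973


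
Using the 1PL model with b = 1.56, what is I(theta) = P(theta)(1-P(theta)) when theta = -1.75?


P = 1/(1+exp(-(-1.75-1.56))) = 0.0352
I = P*(1-P) = 0.0352 * 0.9648
I = 0.034

0.034


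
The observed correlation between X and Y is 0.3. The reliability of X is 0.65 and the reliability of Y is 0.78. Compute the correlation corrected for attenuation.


r_corrected = rxy / sqrt(rxx * ryy)
= 0.3 / sqrt(0.65 * 0.78)
= 0.3 / sqrt(0.507)
= 0.3 / 0.712039
r_corrected = 0.4213

0.4213


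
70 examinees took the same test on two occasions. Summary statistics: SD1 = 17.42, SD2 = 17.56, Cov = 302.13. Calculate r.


r = cov(X,Y) / (SD_X * SD_Y)
r = 302.13 / (17.42 * 17.56)
r = 302.13 / 305.8952
r = 0.9877

0.9877


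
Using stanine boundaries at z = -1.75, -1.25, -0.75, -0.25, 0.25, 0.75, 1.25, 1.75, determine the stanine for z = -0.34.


Stanine boundaries: [-1.75, -1.25, -0.75, -0.25, 0.25, 0.75, 1.25, 1.75]
z = -0.34
Check each boundary:
  z >= -1.75 -> could be stanine 2
  z >= -1.25 -> could be stanine 3
  z >= -0.75 -> could be stanine 4
  z < -0.25
  z < 0.25
  z < 0.75
  z < 1.25
  z < 1.75
Highest qualifying boundary gives stanine = 4

4


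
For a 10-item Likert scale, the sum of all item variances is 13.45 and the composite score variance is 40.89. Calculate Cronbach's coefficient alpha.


alpha = (k/(k-1)) * (1 - sum(si^2)/s_total^2)
= (10/9) * (1 - 13.45/40.89)
alpha = 0.7456

0.7456


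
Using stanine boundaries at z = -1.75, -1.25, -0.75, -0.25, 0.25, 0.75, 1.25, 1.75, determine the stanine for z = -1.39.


Stanine boundaries: [-1.75, -1.25, -0.75, -0.25, 0.25, 0.75, 1.25, 1.75]
z = -1.39
Check each boundary:
  z >= -1.75 -> could be stanine 2
  z < -1.25
  z < -0.75
  z < -0.25
  z < 0.25
  z < 0.75
  z < 1.25
  z < 1.75
Highest qualifying boundary gives stanine = 2

2


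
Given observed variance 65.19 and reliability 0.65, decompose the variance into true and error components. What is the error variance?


var_true = rxx * var_obs = 0.65 * 65.19 = 42.3735
var_error = var_obs - var_true
var_error = 65.19 - 42.3735
var_error = 22.8165

22.8165


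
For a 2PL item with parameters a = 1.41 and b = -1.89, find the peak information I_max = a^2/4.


For 2PL, max info at theta = b = -1.89
I_max = a^2 / 4 = 1.41^2 / 4
= 1.9881 / 4
I_max = 0.497

0.497


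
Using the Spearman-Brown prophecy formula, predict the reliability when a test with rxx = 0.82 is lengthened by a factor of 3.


r_new = (n * rxx) / (1 + (n-1) * rxx)
r_new = (3 * 0.82) / (1 + 2 * 0.82)
r_new = 2.46 / 2.64
r_new = 0.9318

0.9318


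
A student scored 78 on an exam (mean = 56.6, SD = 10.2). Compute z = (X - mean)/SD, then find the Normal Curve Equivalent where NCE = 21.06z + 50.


z = (X - mean) / SD = (78 - 56.6) / 10.2
z = 21.4 / 10.2
z = 2.098
NCE = NCE = 21.06z + 50
Carry z at full precision (z = 21.4 / 10.2) into the conversion:
NCE = 21.06 * (21.4 / 10.2) + 50 = 450.684 / 10.2 + 50
NCE = 44.1847 + 50
NCE = 94.1847

94.1847


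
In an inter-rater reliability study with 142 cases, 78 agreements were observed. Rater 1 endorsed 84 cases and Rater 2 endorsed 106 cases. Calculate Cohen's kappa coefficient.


P_o = 78/142 = 0.549296
P_e = (84*106 + 58*36) / 20164 = 0.54513
kappa = (P_o - P_e) / (1 - P_e)
kappa = (0.549296 - 0.54513) / (1 - 0.54513)
kappa = 0.0092

0.0092


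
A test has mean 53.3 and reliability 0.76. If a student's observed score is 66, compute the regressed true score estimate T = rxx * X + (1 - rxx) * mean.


T_est = rxx * X + (1 - rxx) * mean
T_est = 0.76 * 66 + 0.24 * 53.3
T_est = 50.16 + 12.792
T_est = 62.952

62.952


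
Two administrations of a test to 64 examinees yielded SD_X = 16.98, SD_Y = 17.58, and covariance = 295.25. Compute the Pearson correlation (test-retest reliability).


r = cov(X,Y) / (SD_X * SD_Y)
r = 295.25 / (16.98 * 17.58)
r = 295.25 / 298.5084
r = 0.9891

0.9891


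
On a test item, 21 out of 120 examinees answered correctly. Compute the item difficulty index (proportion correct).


Item difficulty p = number correct / total examinees
p = 21 / 120
p = 0.175

0.175


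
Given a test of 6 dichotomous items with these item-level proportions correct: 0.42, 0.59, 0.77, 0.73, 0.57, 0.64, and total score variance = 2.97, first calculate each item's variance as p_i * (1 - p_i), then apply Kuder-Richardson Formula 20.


For each item, compute p_i * q_i:
  Item 1: 0.42 * 0.58 = 0.2436
  Item 2: 0.59 * 0.41 = 0.2419
  Item 3: 0.77 * 0.23 = 0.1771
  Item 4: 0.73 * 0.27 = 0.1971
  Item 5: 0.57 * 0.43 = 0.2451
  Item 6: 0.64 * 0.36 = 0.2304
Sum(p_i * q_i) = 0.2436 + 0.2419 + 0.1771 + 0.1971 + 0.2451 + 0.2304 = 1.3352
KR-20 = (k/(k-1)) * (1 - Sum(p_i*q_i) / Var_total)
= (6/5) * (1 - 1.3352/2.97)
= 1.2 * 0.5504
KR-20 = 0.6605

0.6605


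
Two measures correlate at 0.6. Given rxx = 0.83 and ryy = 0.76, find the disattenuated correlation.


r_corrected = rxy / sqrt(rxx * ryy)
= 0.6 / sqrt(0.83 * 0.76)
= 0.6 / sqrt(0.6308)
= 0.6 / 0.794229
r_corrected = 0.7554

0.7554


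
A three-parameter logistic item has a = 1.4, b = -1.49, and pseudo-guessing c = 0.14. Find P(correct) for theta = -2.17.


logit = 1.4*(-2.17 - -1.49) = -0.952
P* = 1/(1 + exp(--0.952)) = 0.2785
P = 0.14 + (1 - 0.14) * 0.2785
P = 0.3795

0.3795


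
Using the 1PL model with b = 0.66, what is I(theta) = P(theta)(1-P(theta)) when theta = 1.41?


P = 1/(1+exp(-(1.41-0.66))) = 0.6792
I = P*(1-P) = 0.6792 * 0.3208
I = 0.2179

0.2179


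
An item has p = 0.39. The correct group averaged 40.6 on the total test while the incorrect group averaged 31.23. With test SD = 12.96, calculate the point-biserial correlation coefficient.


q = 1 - p = 0.61
rpb = ((M1 - M0) / SD) * sqrt(p * q)
rpb = ((40.6 - 31.23) / 12.96) * sqrt(0.39 * 0.61)
rpb = 0.3526

0.3526


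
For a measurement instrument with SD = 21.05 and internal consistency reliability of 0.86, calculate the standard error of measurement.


SEM = SD * sqrt(1 - rxx)
SEM = 21.05 * sqrt(1 - 0.86)
SEM = 21.05 * sqrt(0.14) = 21.05 * 0.374166
SEM = 7.8762

7.8762


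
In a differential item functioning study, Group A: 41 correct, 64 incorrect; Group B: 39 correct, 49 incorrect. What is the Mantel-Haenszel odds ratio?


Odds_A = 41/64 = 0.6406
Odds_B = 39/49 = 0.7959
OR = Odds_A / Odds_B = 0.6406 / 0.7959
Exactly, OR = (41 * 49) / (64 * 39) = 2009 / 2496
OR = 0.8049

0.8049


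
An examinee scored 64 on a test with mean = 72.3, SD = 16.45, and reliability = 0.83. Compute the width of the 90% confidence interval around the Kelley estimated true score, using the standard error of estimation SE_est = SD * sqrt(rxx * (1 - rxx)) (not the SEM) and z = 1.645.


True score estimate = 0.83*64 + 0.17*72.3 = 65.411
SE_est = SD * sqrt(rxx * (1 - rxx)) = 16.45 * sqrt(0.83 * 0.17) = 16.45 * sqrt(0.1411) = 6.17916
CI = T_est +/- z * SE_est, so width = 2 * z * SE_est = 2 * 1.645 * 6.17916
Width = 20.3294

20.3294


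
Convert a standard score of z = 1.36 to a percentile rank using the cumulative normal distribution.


CDF(z) = 0.5 * (1 + erf(z/sqrt(2)))
erf(0.9617) = 0.8262
CDF = 0.9131
Percentile rank = 0.9131 * 100 = 91.31

91.31


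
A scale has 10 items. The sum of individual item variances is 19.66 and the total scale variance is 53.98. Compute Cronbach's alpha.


alpha = (k/(k-1)) * (1 - sum(si^2)/s_total^2)
= (10/9) * (1 - 19.66/53.98)
alpha = 0.7064

0.7064


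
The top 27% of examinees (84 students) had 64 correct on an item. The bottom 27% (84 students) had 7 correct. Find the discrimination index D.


p_upper = 64/84 = 0.7619
p_lower = 7/84 = 0.0833
D = 0.7619 - 0.0833 = 0.6786

0.6786


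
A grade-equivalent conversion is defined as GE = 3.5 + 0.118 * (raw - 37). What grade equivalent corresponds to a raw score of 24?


raw - median = 24 - 37 = -13
slope * diff = 0.118 * -13 = -1.534
GE = 3.5 + -1.534
GE = 1.966

1.966


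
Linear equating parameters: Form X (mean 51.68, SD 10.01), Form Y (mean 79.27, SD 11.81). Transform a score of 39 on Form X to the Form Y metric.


slope = SD_Y / SD_X = 11.81 / 10.01 ~ 1.1798
intercept = mean_Y - slope * mean_X = 79.27 - (11.81 / 10.01) * 51.68 ~ 18.2969
Y = slope * X + intercept. To avoid rounding drift from the rounded slope/intercept, evaluate the equivalent form Y = mean_Y + SD_Y * (X - mean_X) / SD_X at full precision:
Y = 79.27 + 11.81 * (39 - 51.68) / 10.01
Y = 79.27 - 11.81 * 12.68 / 10.01
Y = 79.27 - 149.7508 / 10.01
Y = 79.27 - 14.9601
Y = 64.3099

64.3099


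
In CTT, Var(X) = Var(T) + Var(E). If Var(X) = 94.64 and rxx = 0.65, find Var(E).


var_true = rxx * var_obs = 0.65 * 94.64 = 61.516
var_error = var_obs - var_true
var_error = 94.64 - 61.516
var_error = 33.124

33.124


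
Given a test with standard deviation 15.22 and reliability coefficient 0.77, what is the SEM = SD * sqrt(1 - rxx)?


SEM = SD * sqrt(1 - rxx)
SEM = 15.22 * sqrt(1 - 0.77)
SEM = 15.22 * sqrt(0.23) = 15.22 * 0.479583
SEM = 7.2993

7.2993


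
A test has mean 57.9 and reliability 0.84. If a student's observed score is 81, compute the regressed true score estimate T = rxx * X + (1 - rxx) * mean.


T_est = rxx * X + (1 - rxx) * mean
T_est = 0.84 * 81 + 0.16 * 57.9
T_est = 68.04 + 9.264
T_est = 77.304

77.304


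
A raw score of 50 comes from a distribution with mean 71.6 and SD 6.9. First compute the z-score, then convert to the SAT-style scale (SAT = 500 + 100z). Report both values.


z = (X - mean) / SD = (50 - 71.6) / 6.9
z = -21.6 / 6.9
z = -3.1304
SAT-scale = SAT = 500 + 100z
Carry z at full precision (z = -21.6 / 6.9) into the conversion:
SAT-scale = 500 + 100 * (-21.6 / 6.9) = 500 + -2160 / 6.9
SAT-scale = 500 + -313.0435
SAT-scale = 186.9565

186.9565


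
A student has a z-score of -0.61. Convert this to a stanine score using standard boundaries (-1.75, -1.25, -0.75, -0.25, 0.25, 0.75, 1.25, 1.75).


Stanine boundaries: [-1.75, -1.25, -0.75, -0.25, 0.25, 0.75, 1.25, 1.75]
z = -0.61
Check each boundary:
  z >= -1.75 -> could be stanine 2
  z >= -1.25 -> could be stanine 3
  z >= -0.75 -> could be stanine 4
  z < -0.25
  z < 0.25
  z < 0.75
  z < 1.25
  z < 1.75
Highest qualifying boundary gives stanine = 4

4


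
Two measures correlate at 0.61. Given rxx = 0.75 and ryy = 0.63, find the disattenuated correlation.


r_corrected = rxy / sqrt(rxx * ryy)
= 0.61 / sqrt(0.75 * 0.63)
= 0.61 / sqrt(0.4725)
= 0.61 / 0.687386
r_corrected = 0.8874

0.8874


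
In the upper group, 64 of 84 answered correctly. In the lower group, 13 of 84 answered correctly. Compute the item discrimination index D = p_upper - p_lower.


p_upper = 64/84 = 0.7619
p_lower = 13/84 = 0.1548
D = 0.7619 - 0.1548 = 0.6071

0.6071


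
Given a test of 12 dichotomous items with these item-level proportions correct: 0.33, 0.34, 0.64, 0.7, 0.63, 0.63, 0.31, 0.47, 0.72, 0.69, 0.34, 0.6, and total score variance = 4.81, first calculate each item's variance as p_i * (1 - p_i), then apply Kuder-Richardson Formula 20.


For each item, compute p_i * q_i:
  Item 1: 0.33 * 0.67 = 0.2211
  Item 2: 0.34 * 0.66 = 0.2244
  Item 3: 0.64 * 0.36 = 0.2304
  Item 4: 0.7 * 0.3 = 0.21
  Item 5: 0.63 * 0.37 = 0.2331
  Item 6: 0.63 * 0.37 = 0.2331
  Item 7: 0.31 * 0.69 = 0.2139
  Item 8: 0.47 * 0.53 = 0.2491
  Item 9: 0.72 * 0.28 = 0.2016
  Item 10: 0.69 * 0.31 = 0.2139
  Item 11: 0.34 * 0.66 = 0.2244
  Item 12: 0.6 * 0.4 = 0.24
Sum(p_i * q_i) = 0.2211 + 0.2244 + 0.2304 + 0.21 + 0.2331 + 0.2331 + 0.2139 + 0.2491 + 0.2016 + 0.2139 + 0.2244 + 0.24 = 2.695
KR-20 = (k/(k-1)) * (1 - Sum(p_i*q_i) / Var_total)
= (12/11) * (1 - 2.695/4.81)
= 1.0909 * 0.4397
KR-20 = 0.4797

0.4797


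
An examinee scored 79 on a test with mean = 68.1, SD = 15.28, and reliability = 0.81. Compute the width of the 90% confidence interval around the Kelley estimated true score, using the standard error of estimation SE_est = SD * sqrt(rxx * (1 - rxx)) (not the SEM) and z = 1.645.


True score estimate = 0.81*79 + 0.19*68.1 = 76.929
SE_est = SD * sqrt(rxx * (1 - rxx)) = 15.28 * sqrt(0.81 * 0.19) = 15.28 * sqrt(0.1539) = 5.994358
CI = T_est +/- z * SE_est, so width = 2 * z * SE_est = 2 * 1.645 * 5.994358
Width = 19.7214

19.7214


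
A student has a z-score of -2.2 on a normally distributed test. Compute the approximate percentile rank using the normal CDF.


CDF(z) = 0.5 * (1 + erf(z/sqrt(2)))
erf(-1.5556) = -0.9722
CDF = 0.0139
Percentile rank = 0.0139 * 100 = 1.39

1.39


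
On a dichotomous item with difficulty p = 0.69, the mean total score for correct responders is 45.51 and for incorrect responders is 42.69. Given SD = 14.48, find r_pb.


q = 1 - p = 0.31
rpb = ((M1 - M0) / SD) * sqrt(p * q)
rpb = ((45.51 - 42.69) / 14.48) * sqrt(0.69 * 0.31)
rpb = 0.0901

0.0901


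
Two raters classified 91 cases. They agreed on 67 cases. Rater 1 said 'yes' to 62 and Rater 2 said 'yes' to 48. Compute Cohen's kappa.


P_o = 67/91 = 0.736264
P_e = (62*48 + 29*43) / 8281 = 0.509963
kappa = (P_o - P_e) / (1 - P_e)
kappa = (0.736264 - 0.509963) / (1 - 0.509963)
kappa = 0.4618

0.4618


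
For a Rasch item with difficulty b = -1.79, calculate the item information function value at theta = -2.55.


P = 1/(1+exp(-(-2.55--1.79))) = 0.3186
I = P*(1-P) = 0.3186 * 0.6814
I = 0.2171

0.2171


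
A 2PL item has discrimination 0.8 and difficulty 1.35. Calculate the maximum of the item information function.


For 2PL, max info at theta = b = 1.35
I_max = a^2 / 4 = 0.8^2 / 4
= 0.64 / 4
I_max = 0.16

0.16


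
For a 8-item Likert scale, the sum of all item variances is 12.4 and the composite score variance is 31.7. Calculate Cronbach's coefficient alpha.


alpha = (k/(k-1)) * (1 - sum(si^2)/s_total^2)
= (8/7) * (1 - 12.4/31.7)
alpha = 0.6958

0.6958


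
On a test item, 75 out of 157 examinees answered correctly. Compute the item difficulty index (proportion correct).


Item difficulty p = number correct / total examinees
p = 75 / 157
p = 0.4777

0.4777


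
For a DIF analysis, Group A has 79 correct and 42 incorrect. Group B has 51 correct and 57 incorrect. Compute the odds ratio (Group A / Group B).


Odds_A = 79/42 = 1.881
Odds_B = 51/57 = 0.8947
OR = Odds_A / Odds_B = 1.881 / 0.8947
Exactly, OR = (79 * 57) / (42 * 51) = 4503 / 2142
OR = 2.1022

2.1022


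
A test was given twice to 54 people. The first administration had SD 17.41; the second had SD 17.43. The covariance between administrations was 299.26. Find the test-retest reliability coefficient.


r = cov(X,Y) / (SD_X * SD_Y)
r = 299.26 / (17.41 * 17.43)
r = 299.26 / 303.4563
r = 0.9862

0.9862


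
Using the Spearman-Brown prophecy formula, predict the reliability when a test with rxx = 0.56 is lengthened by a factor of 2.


r_new = (n * rxx) / (1 + (n-1) * rxx)
r_new = (2 * 0.56) / (1 + 1 * 0.56)
r_new = 1.12 / 1.56
r_new = 0.7179

0.7179


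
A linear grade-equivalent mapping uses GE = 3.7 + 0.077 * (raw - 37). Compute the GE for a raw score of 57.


raw - median = 57 - 37 = 20
slope * diff = 0.077 * 20 = 1.54
GE = 3.7 + 1.54
GE = 5.24

5.24


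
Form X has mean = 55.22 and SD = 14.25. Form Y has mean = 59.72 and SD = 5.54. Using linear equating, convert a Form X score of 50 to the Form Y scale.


slope = SD_Y / SD_X = 5.54 / 14.25 ~ 0.3888
intercept = mean_Y - slope * mean_X = 59.72 - (5.54 / 14.25) * 55.22 ~ 38.252
Y = slope * X + intercept. To avoid rounding drift from the rounded slope/intercept, evaluate the equivalent form Y = mean_Y + SD_Y * (X - mean_X) / SD_X at full precision:
Y = 59.72 + 5.54 * (50 - 55.22) / 14.25
Y = 59.72 - 5.54 * 5.22 / 14.25
Y = 59.72 - 28.9188 / 14.25
Y = 59.72 - 2.0294
Y = 57.6906

57.6906


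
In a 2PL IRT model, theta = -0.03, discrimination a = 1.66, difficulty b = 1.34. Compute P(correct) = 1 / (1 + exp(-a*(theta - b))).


a*(theta - b) = 1.66 * (-0.03 - 1.34) = -2.2742
exp(--2.2742) = 9.7201
P = 1 / (1 + 9.7201)
P = 0.0933

0.0933


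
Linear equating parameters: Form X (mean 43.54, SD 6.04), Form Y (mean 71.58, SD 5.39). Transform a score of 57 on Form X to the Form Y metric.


slope = SD_Y / SD_X = 5.39 / 6.04 ~ 0.8924
intercept = mean_Y - slope * mean_X = 71.58 - (5.39 / 6.04) * 43.54 ~ 32.7256
Y = slope * X + intercept. To avoid rounding drift from the rounded slope/intercept, evaluate the equivalent form Y = mean_Y + SD_Y * (X - mean_X) / SD_X at full precision:
Y = 71.58 + 5.39 * (57 - 43.54) / 6.04
Y = 71.58 + 5.39 * 13.46 / 6.04
Y = 71.58 + 72.5494 / 6.04
Y = 71.58 + 12.0115
Y = 83.5915

83.5915


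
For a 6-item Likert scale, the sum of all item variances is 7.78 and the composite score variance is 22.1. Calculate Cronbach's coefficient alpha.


alpha = (k/(k-1)) * (1 - sum(si^2)/s_total^2)
= (6/5) * (1 - 7.78/22.1)
alpha = 0.7776

0.7776


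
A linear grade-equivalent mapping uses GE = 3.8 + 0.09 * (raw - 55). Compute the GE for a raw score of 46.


raw - median = 46 - 55 = -9
slope * diff = 0.09 * -9 = -0.81
GE = 3.8 + -0.81
GE = 2.99

2.99


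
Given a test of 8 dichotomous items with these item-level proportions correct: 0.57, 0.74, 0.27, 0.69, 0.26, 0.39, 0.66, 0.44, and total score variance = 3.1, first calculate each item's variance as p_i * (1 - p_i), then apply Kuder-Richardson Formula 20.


For each item, compute p_i * q_i:
  Item 1: 0.57 * 0.43 = 0.2451
  Item 2: 0.74 * 0.26 = 0.1924
  Item 3: 0.27 * 0.73 = 0.1971
  Item 4: 0.69 * 0.31 = 0.2139
  Item 5: 0.26 * 0.74 = 0.1924
  Item 6: 0.39 * 0.61 = 0.2379
  Item 7: 0.66 * 0.34 = 0.2244
  Item 8: 0.44 * 0.56 = 0.2464
Sum(p_i * q_i) = 0.2451 + 0.1924 + 0.1971 + 0.2139 + 0.1924 + 0.2379 + 0.2244 + 0.2464 = 1.7496
KR-20 = (k/(k-1)) * (1 - Sum(p_i*q_i) / Var_total)
= (8/7) * (1 - 1.7496/3.1)
= 1.1429 * 0.4356
KR-20 = 0.4978

0.4978


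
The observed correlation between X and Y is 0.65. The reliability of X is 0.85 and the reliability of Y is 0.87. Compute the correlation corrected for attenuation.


r_corrected = rxy / sqrt(rxx * ryy)
= 0.65 / sqrt(0.85 * 0.87)
= 0.65 / sqrt(0.7395)
= 0.65 / 0.859942
r_corrected = 0.7559

0.7559


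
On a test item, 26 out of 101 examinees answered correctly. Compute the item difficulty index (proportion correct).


Item difficulty p = number correct / total examinees
p = 26 / 101
p = 0.2574

0.2574


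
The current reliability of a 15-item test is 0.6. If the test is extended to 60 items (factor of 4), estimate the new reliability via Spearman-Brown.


r_new = (n * rxx) / (1 + (n-1) * rxx)
r_new = (4 * 0.6) / (1 + 3 * 0.6)
r_new = 2.4 / 2.8
r_new = 0.8571

0.8571


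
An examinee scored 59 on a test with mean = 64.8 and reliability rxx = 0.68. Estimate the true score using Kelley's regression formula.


T_est = rxx * X + (1 - rxx) * mean
T_est = 0.68 * 59 + 0.32 * 64.8
T_est = 40.12 + 20.736
T_est = 60.856

60.856


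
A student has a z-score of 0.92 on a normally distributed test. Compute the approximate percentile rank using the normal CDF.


CDF(z) = 0.5 * (1 + erf(z/sqrt(2)))
erf(0.6505) = 0.6424
CDF = 0.8212
Percentile rank = 0.8212 * 100 = 82.12

82.12


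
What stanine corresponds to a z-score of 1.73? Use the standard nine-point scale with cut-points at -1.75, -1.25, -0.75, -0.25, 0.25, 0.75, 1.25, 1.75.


Stanine boundaries: [-1.75, -1.25, -0.75, -0.25, 0.25, 0.75, 1.25, 1.75]
z = 1.73
Check each boundary:
  z >= -1.75 -> could be stanine 2
  z >= -1.25 -> could be stanine 3
  z >= -0.75 -> could be stanine 4
  z >= -0.25 -> could be stanine 5
  z >= 0.25 -> could be stanine 6
  z >= 0.75 -> could be stanine 7
  z >= 1.25 -> could be stanine 8
  z < 1.75
Highest qualifying boundary gives stanine = 8

8


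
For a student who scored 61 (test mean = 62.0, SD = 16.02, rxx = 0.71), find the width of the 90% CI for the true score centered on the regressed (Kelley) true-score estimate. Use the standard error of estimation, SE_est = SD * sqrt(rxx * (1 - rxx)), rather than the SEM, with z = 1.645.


True score estimate = 0.71*61 + 0.29*62.0 = 61.29
SE_est = SD * sqrt(rxx * (1 - rxx)) = 16.02 * sqrt(0.71 * 0.29) = 16.02 * sqrt(0.2059) = 7.269268
CI = T_est +/- z * SE_est, so width = 2 * z * SE_est = 2 * 1.645 * 7.269268
Width = 23.9159

23.9159


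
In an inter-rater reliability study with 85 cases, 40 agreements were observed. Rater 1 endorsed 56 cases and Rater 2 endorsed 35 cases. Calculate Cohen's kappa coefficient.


P_o = 40/85 = 0.470588
P_e = (56*35 + 29*50) / 7225 = 0.471972
kappa = (P_o - P_e) / (1 - P_e)
kappa = (0.470588 - 0.471972) / (1 - 0.471972)
kappa = -0.0026

-0.0026


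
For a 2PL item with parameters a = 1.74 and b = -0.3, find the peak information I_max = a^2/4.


For 2PL, max info at theta = b = -0.3
I_max = a^2 / 4 = 1.74^2 / 4
= 3.0276 / 4
I_max = 0.7569

0.7569


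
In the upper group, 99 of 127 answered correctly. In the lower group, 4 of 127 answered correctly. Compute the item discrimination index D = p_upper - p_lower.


p_upper = 99/127 = 0.7795
p_lower = 4/127 = 0.0315
D = 0.7795 - 0.0315 = 0.748

0.748


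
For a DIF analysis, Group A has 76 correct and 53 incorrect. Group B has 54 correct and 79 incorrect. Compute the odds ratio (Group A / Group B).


Odds_A = 76/53 = 1.434
Odds_B = 54/79 = 0.6835
OR = Odds_A / Odds_B = 1.434 / 0.6835
Exactly, OR = (76 * 79) / (53 * 54) = 6004 / 2862
OR = 2.0978

2.0978


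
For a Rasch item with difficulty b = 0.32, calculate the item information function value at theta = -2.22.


P = 1/(1+exp(-(-2.22-0.32))) = 0.0731
I = P*(1-P) = 0.0731 * 0.9269
I = 0.0678

0.0678


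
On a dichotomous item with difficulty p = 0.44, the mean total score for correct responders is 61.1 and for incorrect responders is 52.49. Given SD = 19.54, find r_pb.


q = 1 - p = 0.56
rpb = ((M1 - M0) / SD) * sqrt(p * q)
rpb = ((61.1 - 52.49) / 19.54) * sqrt(0.44 * 0.56)
rpb = 0.2187

0.2187


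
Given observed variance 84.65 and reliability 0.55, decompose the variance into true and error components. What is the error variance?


var_true = rxx * var_obs = 0.55 * 84.65 = 46.5575
var_error = var_obs - var_true
var_error = 84.65 - 46.5575
var_error = 38.0925

38.0925


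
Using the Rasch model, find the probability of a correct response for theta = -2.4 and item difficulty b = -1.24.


theta - b = -2.4 - -1.24 = -1.16
exp(-(theta - b)) = exp(1.16) = 3.1899
P = 1 / (1 + 3.1899)
P = 0.2387

0.2387


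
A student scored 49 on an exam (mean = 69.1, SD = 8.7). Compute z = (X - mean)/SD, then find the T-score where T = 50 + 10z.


z = (X - mean) / SD = (49 - 69.1) / 8.7
z = -20.1 / 8.7
z = -2.3103
T-score = T = 50 + 10z
Carry z at full precision (z = -20.1 / 8.7) into the conversion:
T-score = 50 + 10 * (-20.1 / 8.7) = 50 + -201 / 8.7
T-score = 50 + -23.1034
T-score = 26.8966

26.8966


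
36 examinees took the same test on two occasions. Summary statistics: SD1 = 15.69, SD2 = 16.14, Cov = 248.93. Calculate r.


r = cov(X,Y) / (SD_X * SD_Y)
r = 248.93 / (15.69 * 16.14)
r = 248.93 / 253.2366
r = 0.983

0.983


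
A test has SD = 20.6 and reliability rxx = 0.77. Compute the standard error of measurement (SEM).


SEM = SD * sqrt(1 - rxx)
SEM = 20.6 * sqrt(1 - 0.77)
SEM = 20.6 * sqrt(0.23) = 20.6 * 0.479583
SEM = 9.8794

9.8794


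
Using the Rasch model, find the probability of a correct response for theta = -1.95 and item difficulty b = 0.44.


theta - b = -1.95 - 0.44 = -2.39
exp(-(theta - b)) = exp(2.39) = 10.9135
P = 1 / (1 + 10.9135)
P = 0.0839

0.0839


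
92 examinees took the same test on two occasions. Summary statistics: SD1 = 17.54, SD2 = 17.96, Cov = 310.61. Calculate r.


r = cov(X,Y) / (SD_X * SD_Y)
r = 310.61 / (17.54 * 17.96)
r = 310.61 / 315.0184
r = 0.986

0.986


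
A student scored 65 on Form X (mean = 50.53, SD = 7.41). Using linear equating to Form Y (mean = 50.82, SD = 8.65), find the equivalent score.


slope = SD_Y / SD_X = 8.65 / 7.41 ~ 1.1673
intercept = mean_Y - slope * mean_X = 50.82 - (8.65 / 7.41) * 50.53 ~ -8.1658
Y = slope * X + intercept. To avoid rounding drift from the rounded slope/intercept, evaluate the equivalent form Y = mean_Y + SD_Y * (X - mean_X) / SD_X at full precision:
Y = 50.82 + 8.65 * (65 - 50.53) / 7.41
Y = 50.82 + 8.65 * 14.47 / 7.41
Y = 50.82 + 125.1655 / 7.41
Y = 50.82 + 16.8914
Y = 67.7114

67.7114


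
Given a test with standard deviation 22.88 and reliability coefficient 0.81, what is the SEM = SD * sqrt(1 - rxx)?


SEM = SD * sqrt(1 - rxx)
SEM = 22.88 * sqrt(1 - 0.81)
SEM = 22.88 * sqrt(0.19) = 22.88 * 0.43589
SEM = 9.9732

9.9732


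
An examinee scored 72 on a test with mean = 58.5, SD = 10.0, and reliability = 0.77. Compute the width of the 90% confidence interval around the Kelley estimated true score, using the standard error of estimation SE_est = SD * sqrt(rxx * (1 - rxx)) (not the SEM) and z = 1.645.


True score estimate = 0.77*72 + 0.23*58.5 = 68.895
SE_est = SD * sqrt(rxx * (1 - rxx)) = 10.0 * sqrt(0.77 * 0.23) = 10.0 * sqrt(0.1771) = 4.208325
CI = T_est +/- z * SE_est, so width = 2 * z * SE_est = 2 * 1.645 * 4.208325
Width = 13.8454

13.8454


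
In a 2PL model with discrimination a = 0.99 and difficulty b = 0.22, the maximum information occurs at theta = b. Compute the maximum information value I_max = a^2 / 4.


For 2PL, max info at theta = b = 0.22
I_max = a^2 / 4 = 0.99^2 / 4
= 0.9801 / 4
I_max = 0.245

0.245


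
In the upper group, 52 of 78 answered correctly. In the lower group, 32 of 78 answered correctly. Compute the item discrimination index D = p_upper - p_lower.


p_upper = 52/78 = 0.6667
p_lower = 32/78 = 0.4103
D = 0.6667 - 0.4103 = 0.2564

0.2564


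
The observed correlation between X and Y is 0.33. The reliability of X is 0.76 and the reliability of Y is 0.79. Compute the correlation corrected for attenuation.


r_corrected = rxy / sqrt(rxx * ryy)
= 0.33 / sqrt(0.76 * 0.79)
= 0.33 / sqrt(0.6004)
= 0.33 / 0.774855
r_corrected = 0.4259

0.4259


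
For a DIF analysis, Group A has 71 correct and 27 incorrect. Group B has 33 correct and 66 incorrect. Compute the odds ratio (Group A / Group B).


Odds_A = 71/27 = 2.6296
Odds_B = 33/66 = 0.5
OR = Odds_A / Odds_B = 2.6296 / 0.5
Exactly, OR = (71 * 66) / (27 * 33) = 4686 / 891
OR = 5.2593

5.2593


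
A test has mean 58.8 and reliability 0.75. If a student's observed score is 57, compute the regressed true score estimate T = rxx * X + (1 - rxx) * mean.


T_est = rxx * X + (1 - rxx) * mean
T_est = 0.75 * 57 + 0.25 * 58.8
T_est = 42.75 + 14.7
T_est = 57.45

57.45


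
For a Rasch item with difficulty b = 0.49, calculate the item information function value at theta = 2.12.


P = 1/(1+exp(-(2.12-0.49))) = 0.8362
I = P*(1-P) = 0.8362 * 0.1638
I = 0.137

0.137
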